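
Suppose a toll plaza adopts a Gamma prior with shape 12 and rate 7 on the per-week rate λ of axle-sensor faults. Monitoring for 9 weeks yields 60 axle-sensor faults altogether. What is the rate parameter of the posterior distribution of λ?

16

Total count 60 over total exposure 9 weeks.
The Gamma prior is conjugate for the Poisson rate, so λ | data ~ Gamma(12+60, 7+9) = Gamma(72, 16).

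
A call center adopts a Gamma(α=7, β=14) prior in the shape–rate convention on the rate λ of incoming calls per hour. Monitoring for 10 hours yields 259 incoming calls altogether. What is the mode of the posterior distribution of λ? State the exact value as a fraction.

Total count 259 over total exposure 10 hours.
Posterior: α' = 7 + 259 = 266, β' = 14 + 10 = 24.
Posterior mode = (α'−1)/β' = 265/24.

265/24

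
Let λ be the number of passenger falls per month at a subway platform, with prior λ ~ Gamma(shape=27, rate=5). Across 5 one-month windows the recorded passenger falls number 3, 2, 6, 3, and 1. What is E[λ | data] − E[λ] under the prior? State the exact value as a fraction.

Total count: 3 + 2 + 6 + 3 + 1 = 15.
Total exposure: 5 months.
Gamma(α, β) with Poisson data over total exposure Σt gives posterior Gamma(α+Σx, β+Σt) = Gamma(42, 10).
Posterior mean = 42/10 = 21/5; prior mean = 27/5 = 27/5. Difference = 21/5 − 27/5 = -6/5.

-6/5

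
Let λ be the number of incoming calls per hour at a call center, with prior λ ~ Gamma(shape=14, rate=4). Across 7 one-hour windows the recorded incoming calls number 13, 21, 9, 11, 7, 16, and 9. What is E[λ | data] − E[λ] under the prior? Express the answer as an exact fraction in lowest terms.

Total count: 13 + 21 + 9 + 11 + 7 + 16 + 9 = 86.
Total exposure: 7 hours.
The Gamma prior is conjugate for the Poisson rate, so λ | data ~ Gamma(14+86, 4+7) = Gamma(100, 11).
Posterior mean = 100/11 = 100/11; prior mean = 14/4 = 7/2. Difference = 100/11 − 7/2 = 123/22.

123/22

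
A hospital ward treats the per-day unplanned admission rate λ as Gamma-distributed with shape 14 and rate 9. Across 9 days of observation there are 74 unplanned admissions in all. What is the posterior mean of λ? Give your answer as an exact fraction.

Total count 74 over total exposure 9 days.
By Gamma–Poisson conjugacy, the posterior is Gamma(α + Σx, β + Σt) = Gamma(14 + 74, 9 + 9) = Gamma(88, 18).
Posterior mean = α'/β' = 88/18 = 44/9.

44/9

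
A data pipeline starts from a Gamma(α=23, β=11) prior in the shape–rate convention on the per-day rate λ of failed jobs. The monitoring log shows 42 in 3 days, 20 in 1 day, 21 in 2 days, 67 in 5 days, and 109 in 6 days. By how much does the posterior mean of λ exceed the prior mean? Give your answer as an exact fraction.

Total count: 42 + 20 + 21 + 67 + 109 = 259.
Total exposure: 3 + 1 + 2 + 5 + 6 = 17 days.
Posterior: α' = 23 + 259 = 282, β' = 11 + 17 = 28.
Posterior mean = 282/28 = 141/14; prior mean = 23/11 = 23/11. Difference = 141/14 − 23/11 = 1229/154.

1229/154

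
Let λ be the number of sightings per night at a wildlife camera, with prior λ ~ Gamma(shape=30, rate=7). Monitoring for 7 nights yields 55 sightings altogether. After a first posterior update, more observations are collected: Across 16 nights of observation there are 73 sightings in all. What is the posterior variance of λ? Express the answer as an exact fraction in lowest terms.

79/450

Total count 55 over total exposure 7 nights.
After the first batch: Gamma(30 + 55, 7 + 7) = Gamma(85, 14).
Total count 73 over total exposure 16 nights.
After the second batch: Gamma(85 + 73, 14 + 16) = Gamma(158, 30).
Posterior variance = α'/β'² = 158/900 = 79/450.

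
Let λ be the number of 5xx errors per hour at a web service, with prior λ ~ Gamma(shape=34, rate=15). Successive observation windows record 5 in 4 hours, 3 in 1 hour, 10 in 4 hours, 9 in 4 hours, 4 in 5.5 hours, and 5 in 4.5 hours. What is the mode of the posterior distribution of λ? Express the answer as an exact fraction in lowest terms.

Total count: 5 + 3 + 10 + 9 + 4 + 5 = 36.
Total exposure: 4 + 1 + 4 + 4 + 5.5 + 4.5 = 23 hours.
Conjugate update: add total count to the shape and total exposure to the rate, giving Gamma(70, 38).
Posterior mode = (α'−1)/β' = 69/38.

69/38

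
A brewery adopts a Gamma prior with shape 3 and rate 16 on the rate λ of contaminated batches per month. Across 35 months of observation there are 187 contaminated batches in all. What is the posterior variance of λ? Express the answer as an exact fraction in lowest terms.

190/2601

Total count 187 over total exposure 35 months.
Posterior: α' = 3 + 187 = 190, β' = 16 + 35 = 51.
Posterior variance = α'/β'² = 190/2601.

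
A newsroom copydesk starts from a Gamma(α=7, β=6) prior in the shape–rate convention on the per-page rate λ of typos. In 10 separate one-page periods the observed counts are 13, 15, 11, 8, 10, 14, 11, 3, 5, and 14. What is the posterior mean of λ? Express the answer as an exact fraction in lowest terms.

111/16

Total count: 13 + 15 + 11 + 8 + 10 + 14 + 11 + 3 + 5 + 14 = 104.
Total exposure: 10 pages.
The Gamma prior is conjugate for the Poisson rate, so λ | data ~ Gamma(7+104, 6+10) = Gamma(111, 16).
Posterior mean = α'/β' = 111/16.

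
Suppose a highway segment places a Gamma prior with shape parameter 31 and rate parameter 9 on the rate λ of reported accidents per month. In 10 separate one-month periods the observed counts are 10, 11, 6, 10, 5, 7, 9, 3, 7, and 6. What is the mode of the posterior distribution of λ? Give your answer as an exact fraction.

Total count: 10 + 11 + 6 + 10 + 5 + 7 + 9 + 3 + 7 + 6 = 74.
Total exposure: 10 months.
Gamma(α, β) with Poisson data over total exposure Σt gives posterior Gamma(α+Σx, β+Σt) = Gamma(105, 19).
Posterior mode = (α'−1)/β' = 104/19.

104/19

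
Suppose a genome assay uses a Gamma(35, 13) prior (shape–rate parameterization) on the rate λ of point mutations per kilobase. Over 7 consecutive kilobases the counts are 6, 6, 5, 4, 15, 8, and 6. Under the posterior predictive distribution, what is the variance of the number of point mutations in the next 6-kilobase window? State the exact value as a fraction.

663/20

Total count: 6 + 6 + 5 + 4 + 15 + 8 + 6 = 50.
Total exposure: 7 kilobases.
The Gamma prior is conjugate for the Poisson rate, so λ | data ~ Gamma(35+50, 13+7) = Gamma(85, 20).
The posterior predictive for a window of length T is Negative Binomial with variance T·α'·(β'+T)/β'² = 6·85·26/400 = 663/20.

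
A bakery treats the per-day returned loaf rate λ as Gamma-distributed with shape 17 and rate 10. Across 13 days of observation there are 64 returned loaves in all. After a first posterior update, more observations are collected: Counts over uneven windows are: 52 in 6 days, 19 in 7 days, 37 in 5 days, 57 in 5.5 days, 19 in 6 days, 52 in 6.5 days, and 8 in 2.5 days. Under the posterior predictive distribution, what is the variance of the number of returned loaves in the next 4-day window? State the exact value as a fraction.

Total count 64 over total exposure 13 days.
After the first batch: Gamma(17 + 64, 10 + 13) = Gamma(81, 23).
Total count: 52 + 19 + 37 + 57 + 19 + 52 + 8 = 244.
Total exposure: 6 + 7 + 5 + 5.5 + 6 + 6.5 + 2.5 = 38.5 days.
After the second batch: Gamma(81 + 244, 23 + 38.5) = Gamma(325, 123/2).
The posterior predictive for a window of length T is Negative Binomial with variance T·α'·(β'+T)/β'² = 4·325·(131/2)/(15129/4) = 340600/15129.

340600/15129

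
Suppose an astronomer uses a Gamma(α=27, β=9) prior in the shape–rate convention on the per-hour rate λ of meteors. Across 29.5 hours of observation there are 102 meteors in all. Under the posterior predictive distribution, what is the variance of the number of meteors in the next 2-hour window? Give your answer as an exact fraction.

Total count 102 over total exposure 29.5 hours.
By Gamma–Poisson conjugacy, the posterior is Gamma(α + Σx, β + Σt) = Gamma(27 + 102, 9 + 29.5) = Gamma(129, 77/2).
The posterior predictive for a window of length T is Negative Binomial with variance T·α'·(β'+T)/β'² = 2·129·(81/2)/(5929/4) = 41796/5929.

41796/5929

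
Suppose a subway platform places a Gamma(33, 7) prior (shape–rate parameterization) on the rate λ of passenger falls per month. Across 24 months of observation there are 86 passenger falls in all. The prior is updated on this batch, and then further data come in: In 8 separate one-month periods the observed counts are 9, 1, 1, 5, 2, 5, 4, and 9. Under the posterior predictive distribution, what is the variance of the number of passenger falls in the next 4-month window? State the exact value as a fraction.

Total count 86 over total exposure 24 months.
After the first batch: Gamma(33 + 86, 7 + 24) = Gamma(119, 31).
Total count: 9 + 1 + 1 + 5 + 2 + 5 + 4 + 9 = 36.
Total exposure: 8 months.
After the second batch: Gamma(119 + 36, 31 + 8) = Gamma(155, 39).
The posterior predictive for a window of length T is Negative Binomial with variance T·α'·(β'+T)/β'² = 4·155·43/1521 = 26660/1521.

26660/1521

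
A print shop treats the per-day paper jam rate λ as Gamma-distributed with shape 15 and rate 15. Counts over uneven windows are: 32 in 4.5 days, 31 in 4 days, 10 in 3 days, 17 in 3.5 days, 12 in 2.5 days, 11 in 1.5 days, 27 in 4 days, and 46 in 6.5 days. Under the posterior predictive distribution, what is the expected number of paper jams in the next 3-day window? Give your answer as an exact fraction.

1206/89

Total count: 32 + 31 + 10 + 17 + 12 + 11 + 27 + 46 = 186.
Total exposure: 4.5 + 4 + 3 + 3.5 + 2.5 + 1.5 + 4 + 6.5 = 29.5 days.
Gamma(α, β) with Poisson data over total exposure Σt gives posterior Gamma(α+Σx, β+Σt) = Gamma(201, 89/2).
Predictive mean over a 3-day window = T·E[λ|data] = 3·201/(89/2) = 1206/89.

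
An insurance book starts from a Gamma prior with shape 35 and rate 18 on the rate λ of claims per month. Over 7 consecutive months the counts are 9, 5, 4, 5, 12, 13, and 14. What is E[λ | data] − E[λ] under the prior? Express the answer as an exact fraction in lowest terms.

871/450

Total count: 9 + 5 + 4 + 5 + 12 + 13 + 14 = 62.
Total exposure: 7 months.
By Gamma–Poisson conjugacy, the posterior is Gamma(α + Σx, β + Σt) = Gamma(35 + 62, 18 + 7) = Gamma(97, 25).
Posterior mean = 97/25 = 97/25; prior mean = 35/18 = 35/18. Difference = 97/25 − 35/18 = 871/450.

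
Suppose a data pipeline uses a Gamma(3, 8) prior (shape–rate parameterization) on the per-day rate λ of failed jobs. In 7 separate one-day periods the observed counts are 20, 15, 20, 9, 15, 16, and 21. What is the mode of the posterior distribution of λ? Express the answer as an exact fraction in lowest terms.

Total count: 20 + 15 + 20 + 9 + 15 + 16 + 21 = 116.
Total exposure: 7 days.
Conjugate update: add total count to the shape and total exposure to the rate, giving Gamma(119, 15).
Posterior mode = (α'−1)/β' = 118/15.

118/15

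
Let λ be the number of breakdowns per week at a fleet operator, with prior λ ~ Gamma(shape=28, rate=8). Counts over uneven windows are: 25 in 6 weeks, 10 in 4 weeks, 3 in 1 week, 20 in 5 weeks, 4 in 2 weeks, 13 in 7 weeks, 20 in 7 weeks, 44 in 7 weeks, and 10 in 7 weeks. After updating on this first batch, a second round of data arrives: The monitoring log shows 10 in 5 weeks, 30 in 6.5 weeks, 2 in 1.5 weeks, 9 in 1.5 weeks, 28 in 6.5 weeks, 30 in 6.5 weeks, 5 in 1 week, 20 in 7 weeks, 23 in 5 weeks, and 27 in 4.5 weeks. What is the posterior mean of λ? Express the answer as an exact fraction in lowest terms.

Total count: 25 + 10 + 3 + 20 + 4 + 13 + 20 + 44 + 10 = 149.
Total exposure: 6 + 4 + 1 + 5 + 2 + 7 + 7 + 7 + 7 = 46 weeks.
After the first batch: Gamma(28 + 149, 8 + 46) = Gamma(177, 54).
Total count: 10 + 30 + 2 + 9 + 28 + 30 + 5 + 20 + 23 + 27 = 184.
Total exposure: 5 + 6.5 + 1.5 + 1.5 + 6.5 + 6.5 + 1 + 7 + 5 + 4.5 = 45 weeks.
After the second batch: Gamma(177 + 184, 54 + 45) = Gamma(361, 99).
Posterior mean = α'/β' = 361/99.

361/99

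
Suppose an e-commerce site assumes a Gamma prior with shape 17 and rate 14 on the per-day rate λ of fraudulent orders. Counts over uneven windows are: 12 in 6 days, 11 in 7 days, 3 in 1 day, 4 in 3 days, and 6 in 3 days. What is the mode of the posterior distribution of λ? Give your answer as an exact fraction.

26/17

Total count: 12 + 11 + 3 + 4 + 6 = 36.
Total exposure: 6 + 7 + 1 + 3 + 3 = 20 days.
By Gamma–Poisson conjugacy, the posterior is Gamma(α + Σx, β + Σt) = Gamma(17 + 36, 14 + 20) = Gamma(53, 34).
Posterior mode = (α'−1)/β' = 52/34 = 26/17.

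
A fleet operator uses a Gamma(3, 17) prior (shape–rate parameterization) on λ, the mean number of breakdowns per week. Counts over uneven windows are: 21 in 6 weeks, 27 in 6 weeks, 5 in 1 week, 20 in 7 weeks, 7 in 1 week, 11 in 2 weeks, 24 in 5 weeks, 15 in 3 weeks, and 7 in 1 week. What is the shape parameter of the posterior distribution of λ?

140

Total count: 21 + 27 + 5 + 20 + 7 + 11 + 24 + 15 + 7 = 137.
Total exposure: 6 + 6 + 1 + 7 + 1 + 2 + 5 + 3 + 1 = 32 weeks.
Gamma(α, β) with Poisson data over total exposure Σt gives posterior Gamma(α+Σx, β+Σt) = Gamma(140, 49).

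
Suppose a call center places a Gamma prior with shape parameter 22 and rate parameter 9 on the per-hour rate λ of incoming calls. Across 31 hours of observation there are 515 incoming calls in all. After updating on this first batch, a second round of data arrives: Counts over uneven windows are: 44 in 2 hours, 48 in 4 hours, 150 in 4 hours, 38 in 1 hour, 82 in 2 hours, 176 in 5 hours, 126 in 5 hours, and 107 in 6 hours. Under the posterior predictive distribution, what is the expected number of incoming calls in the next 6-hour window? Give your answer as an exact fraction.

Total count 515 over total exposure 31 hours.
After the first batch: Gamma(22 + 515, 9 + 31) = Gamma(537, 40).
Total count: 44 + 48 + 150 + 38 + 82 + 176 + 126 + 107 = 771.
Total exposure: 2 + 4 + 4 + 1 + 2 + 5 + 5 + 6 = 29 hours.
After the second batch: Gamma(537 + 771, 40 + 29) = Gamma(1308, 69).
Predictive mean over a 6-hour window = T·E[λ|data] = 6·1308/69 = 2616/23.

2616/23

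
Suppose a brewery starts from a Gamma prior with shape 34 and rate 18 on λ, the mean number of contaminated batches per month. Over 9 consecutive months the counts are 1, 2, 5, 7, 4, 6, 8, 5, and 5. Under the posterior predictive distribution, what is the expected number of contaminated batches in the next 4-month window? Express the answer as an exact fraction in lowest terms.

Total count: 1 + 2 + 5 + 7 + 4 + 6 + 8 + 5 + 5 = 43.
Total exposure: 9 months.
The Gamma prior is conjugate for the Poisson rate, so λ | data ~ Gamma(34+43, 18+9) = Gamma(77, 27).
Predictive mean over a 4-month window = T·E[λ|data] = 4·77/27 = 308/27.

308/27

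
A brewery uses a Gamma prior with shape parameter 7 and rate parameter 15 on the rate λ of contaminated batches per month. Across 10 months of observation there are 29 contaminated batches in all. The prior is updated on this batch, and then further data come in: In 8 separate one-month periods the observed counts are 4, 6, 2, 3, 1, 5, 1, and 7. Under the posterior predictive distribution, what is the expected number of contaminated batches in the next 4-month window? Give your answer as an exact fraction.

Total count 29 over total exposure 10 months.
After the first batch: Gamma(7 + 29, 15 + 10) = Gamma(36, 25).
Total count: 4 + 6 + 2 + 3 + 1 + 5 + 1 + 7 = 29.
Total exposure: 8 months.
After the second batch: Gamma(36 + 29, 25 + 8) = Gamma(65, 33).
Predictive mean over a 4-month window = T·E[λ|data] = 4·65/33 = 260/33.

260/33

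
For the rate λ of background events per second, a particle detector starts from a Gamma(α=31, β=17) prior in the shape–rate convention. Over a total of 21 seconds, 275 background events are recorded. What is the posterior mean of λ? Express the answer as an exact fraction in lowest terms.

153/19

Total count 275 over total exposure 21 seconds.
Gamma(α, β) with Poisson data over total exposure Σt gives posterior Gamma(α+Σx, β+Σt) = Gamma(306, 38).
Posterior mean = α'/β' = 306/38 = 153/19.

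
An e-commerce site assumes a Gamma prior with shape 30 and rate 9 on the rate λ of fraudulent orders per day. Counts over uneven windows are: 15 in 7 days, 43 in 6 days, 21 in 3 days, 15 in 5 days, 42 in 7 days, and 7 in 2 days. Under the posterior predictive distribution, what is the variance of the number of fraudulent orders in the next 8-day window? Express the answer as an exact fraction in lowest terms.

Total count: 15 + 43 + 21 + 15 + 42 + 7 = 143.
Total exposure: 7 + 6 + 3 + 5 + 7 + 2 = 30 days.
Gamma(α, β) with Poisson data over total exposure Σt gives posterior Gamma(α+Σx, β+Σt) = Gamma(173, 39).
The posterior predictive for a window of length T is Negative Binomial with variance T·α'·(β'+T)/β'² = 8·173·47/1521 = 65048/1521.

65048/1521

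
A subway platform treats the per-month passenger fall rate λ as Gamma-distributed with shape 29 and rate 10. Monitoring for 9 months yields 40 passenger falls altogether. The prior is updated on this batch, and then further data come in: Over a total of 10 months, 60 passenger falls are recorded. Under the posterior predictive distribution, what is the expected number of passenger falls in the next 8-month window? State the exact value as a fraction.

Total count 40 over total exposure 9 months.
After the first batch: Gamma(29 + 40, 10 + 9) = Gamma(69, 19).
Total count 60 over total exposure 10 months.
After the second batch: Gamma(69 + 60, 19 + 10) = Gamma(129, 29).
Predictive mean over an 8-month window = T·E[λ|data] = 8·129/29 = 1032/29.

1032/29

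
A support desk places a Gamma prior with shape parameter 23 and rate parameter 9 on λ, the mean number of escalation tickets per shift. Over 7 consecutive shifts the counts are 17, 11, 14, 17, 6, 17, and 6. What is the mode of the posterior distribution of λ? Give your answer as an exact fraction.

55/8

Total count: 17 + 11 + 14 + 17 + 6 + 17 + 6 = 88.
Total exposure: 7 shifts.
By Gamma–Poisson conjugacy, the posterior is Gamma(α + Σx, β + Σt) = Gamma(23 + 88, 9 + 7) = Gamma(111, 16).
Posterior mode = (α'−1)/β' = 110/16 = 55/8.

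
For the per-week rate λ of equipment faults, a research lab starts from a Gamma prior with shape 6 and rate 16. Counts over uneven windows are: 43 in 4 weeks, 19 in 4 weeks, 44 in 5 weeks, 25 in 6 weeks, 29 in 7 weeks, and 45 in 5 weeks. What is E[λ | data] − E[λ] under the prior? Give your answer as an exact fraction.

Total count: 43 + 19 + 44 + 25 + 29 + 45 = 205.
Total exposure: 4 + 4 + 5 + 6 + 7 + 5 = 31 weeks.
Conjugate update: add total count to the shape and total exposure to the rate, giving Gamma(211, 47).
Posterior mean = 211/47 = 211/47; prior mean = 6/16 = 3/8. Difference = 211/47 − 3/8 = 1547/376.

1547/376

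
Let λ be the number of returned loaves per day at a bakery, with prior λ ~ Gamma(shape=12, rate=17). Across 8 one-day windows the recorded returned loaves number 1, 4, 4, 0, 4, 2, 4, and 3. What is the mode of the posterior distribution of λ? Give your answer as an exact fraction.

Total count: 1 + 4 + 4 + 0 + 4 + 2 + 4 + 3 = 22.
Total exposure: 8 days.
Posterior: α' = 12 + 22 = 34, β' = 17 + 8 = 25.
Posterior mode = (α'−1)/β' = 33/25.

33/25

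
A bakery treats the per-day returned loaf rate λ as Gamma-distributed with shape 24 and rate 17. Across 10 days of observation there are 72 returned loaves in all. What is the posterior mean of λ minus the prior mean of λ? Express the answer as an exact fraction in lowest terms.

Total count 72 over total exposure 10 days.
Gamma(α, β) with Poisson data over total exposure Σt gives posterior Gamma(α+Σx, β+Σt) = Gamma(96, 27).
Posterior mean = 96/27 = 32/9; prior mean = 24/17 = 24/17. Difference = 32/9 − 24/17 = 328/153.

328/153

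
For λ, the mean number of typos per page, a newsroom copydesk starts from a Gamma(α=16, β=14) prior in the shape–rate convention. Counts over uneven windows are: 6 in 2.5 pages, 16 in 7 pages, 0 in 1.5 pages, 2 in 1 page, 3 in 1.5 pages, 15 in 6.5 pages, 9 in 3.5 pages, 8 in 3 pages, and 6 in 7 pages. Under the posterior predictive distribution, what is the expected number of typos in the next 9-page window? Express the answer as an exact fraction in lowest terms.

Total count: 6 + 16 + 0 + 2 + 3 + 15 + 9 + 8 + 6 = 65.
Total exposure: 2.5 + 7 + 1.5 + 1 + 1.5 + 6.5 + 3.5 + 3 + 7 = 33.5 pages.
Conjugate update: add total count to the shape and total exposure to the rate, giving Gamma(81, 95/2).
Predictive mean over a 9-page window = T·E[λ|data] = 9·81/(95/2) = 1458/95.

1458/95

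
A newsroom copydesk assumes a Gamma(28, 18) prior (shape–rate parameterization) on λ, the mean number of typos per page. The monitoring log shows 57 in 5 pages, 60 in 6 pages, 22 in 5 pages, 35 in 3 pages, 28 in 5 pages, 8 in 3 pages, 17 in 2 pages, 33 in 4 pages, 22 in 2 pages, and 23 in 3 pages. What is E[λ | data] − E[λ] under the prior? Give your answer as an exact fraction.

2213/504

Total count: 57 + 60 + 22 + 35 + 28 + 8 + 17 + 33 + 22 + 23 = 305.
Total exposure: 5 + 6 + 5 + 3 + 5 + 3 + 2 + 4 + 2 + 3 = 38 pages.
The Gamma prior is conjugate for the Poisson rate, so λ | data ~ Gamma(28+305, 18+38) = Gamma(333, 56).
Posterior mean = 333/56 = 333/56; prior mean = 28/18 = 14/9. Difference = 333/56 − 14/9 = 2213/504.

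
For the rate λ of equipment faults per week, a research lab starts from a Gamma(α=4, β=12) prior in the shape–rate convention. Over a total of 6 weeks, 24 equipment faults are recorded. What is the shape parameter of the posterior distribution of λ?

28

Total count 24 over total exposure 6 weeks.
Conjugate update: add total count to the shape and total exposure to the rate, giving Gamma(28, 18).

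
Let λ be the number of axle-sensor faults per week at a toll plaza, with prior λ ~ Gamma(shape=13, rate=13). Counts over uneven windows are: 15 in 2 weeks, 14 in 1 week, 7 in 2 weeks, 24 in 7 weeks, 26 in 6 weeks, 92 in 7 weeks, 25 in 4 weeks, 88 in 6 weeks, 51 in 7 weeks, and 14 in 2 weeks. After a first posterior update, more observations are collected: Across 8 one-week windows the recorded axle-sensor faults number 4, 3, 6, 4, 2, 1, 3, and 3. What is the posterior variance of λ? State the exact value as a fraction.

Total count: 15 + 14 + 7 + 24 + 26 + 92 + 25 + 88 + 51 + 14 = 356.
Total exposure: 2 + 1 + 2 + 7 + 6 + 7 + 4 + 6 + 7 + 2 = 44 weeks.
After the first batch: Gamma(13 + 356, 13 + 44) = Gamma(369, 57).
Total count: 4 + 3 + 6 + 4 + 2 + 1 + 3 + 3 = 26.
Total exposure: 8 weeks.
After the second batch: Gamma(369 + 26, 57 + 8) = Gamma(395, 65).
Posterior variance = α'/β'² = 395/4225 = 79/845.

79/845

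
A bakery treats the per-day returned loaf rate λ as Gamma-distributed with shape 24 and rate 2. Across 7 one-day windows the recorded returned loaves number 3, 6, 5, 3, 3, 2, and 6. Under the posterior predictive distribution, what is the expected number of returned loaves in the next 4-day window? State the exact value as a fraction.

Total count: 3 + 6 + 5 + 3 + 3 + 2 + 6 = 28.
Total exposure: 7 days.
By Gamma–Poisson conjugacy, the posterior is Gamma(α + Σx, β + Σt) = Gamma(24 + 28, 2 + 7) = Gamma(52, 9).
Predictive mean over a 4-day window = T·E[λ|data] = 4·52/9 = 208/9.

208/9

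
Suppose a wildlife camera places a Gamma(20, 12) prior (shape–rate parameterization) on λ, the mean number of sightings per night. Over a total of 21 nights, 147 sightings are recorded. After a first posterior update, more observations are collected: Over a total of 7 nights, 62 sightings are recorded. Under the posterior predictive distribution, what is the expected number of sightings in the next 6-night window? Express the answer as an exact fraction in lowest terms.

687/20

Total count 147 over total exposure 21 nights.
After the first batch: Gamma(20 + 147, 12 + 21) = Gamma(167, 33).
Total count 62 over total exposure 7 nights.
After the second batch: Gamma(167 + 62, 33 + 7) = Gamma(229, 40).
Predictive mean over a 6-night window = T·E[λ|data] = 6·229/40 = 687/20.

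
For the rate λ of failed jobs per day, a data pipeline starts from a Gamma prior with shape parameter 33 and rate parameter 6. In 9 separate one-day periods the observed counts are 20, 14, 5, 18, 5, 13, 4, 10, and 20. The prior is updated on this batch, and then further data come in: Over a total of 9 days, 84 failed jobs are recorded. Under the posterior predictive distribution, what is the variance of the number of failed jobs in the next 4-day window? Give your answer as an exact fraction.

Total count: 20 + 14 + 5 + 18 + 5 + 13 + 4 + 10 + 20 = 109.
Total exposure: 9 days.
After the first batch: Gamma(33 + 109, 6 + 9) = Gamma(142, 15).
Total count 84 over total exposure 9 days.
After the second batch: Gamma(142 + 84, 15 + 9) = Gamma(226, 24).
The posterior predictive for a window of length T is Negative Binomial with variance T·α'·(β'+T)/β'² = 4·226·28/576 = 791/18.

791/18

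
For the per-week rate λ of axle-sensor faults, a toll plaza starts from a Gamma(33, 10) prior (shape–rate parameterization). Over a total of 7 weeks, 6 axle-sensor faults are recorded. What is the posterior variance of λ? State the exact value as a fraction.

Total count 6 over total exposure 7 weeks.
The Gamma prior is conjugate for the Poisson rate, so λ | data ~ Gamma(33+6, 10+7) = Gamma(39, 17).
Posterior variance = α'/β'² = 39/289.

39/289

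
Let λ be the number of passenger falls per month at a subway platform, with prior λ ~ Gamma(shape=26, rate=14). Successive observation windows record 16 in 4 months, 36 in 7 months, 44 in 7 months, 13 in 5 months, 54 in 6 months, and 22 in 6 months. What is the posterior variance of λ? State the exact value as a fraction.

Total count: 16 + 36 + 44 + 13 + 54 + 22 = 185.
Total exposure: 4 + 7 + 7 + 5 + 6 + 6 = 35 months.
By Gamma–Poisson conjugacy, the posterior is Gamma(α + Σx, β + Σt) = Gamma(26 + 185, 14 + 35) = Gamma(211, 49).
Posterior variance = α'/β'² = 211/2401.

211/2401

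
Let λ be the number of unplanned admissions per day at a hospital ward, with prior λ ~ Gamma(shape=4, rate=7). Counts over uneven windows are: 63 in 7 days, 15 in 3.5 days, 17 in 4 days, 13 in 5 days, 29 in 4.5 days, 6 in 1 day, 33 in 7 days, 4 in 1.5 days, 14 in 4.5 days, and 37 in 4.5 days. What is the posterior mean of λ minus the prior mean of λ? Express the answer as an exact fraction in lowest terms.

2894/693

Total count: 63 + 15 + 17 + 13 + 29 + 6 + 33 + 4 + 14 + 37 = 231.
Total exposure: 7 + 3.5 + 4 + 5 + 4.5 + 1 + 7 + 1.5 + 4.5 + 4.5 = 42.5 days.
Gamma(α, β) with Poisson data over total exposure Σt gives posterior Gamma(α+Σx, β+Σt) = Gamma(235, 99/2).
Posterior mean = 235/(99/2) = 470/99; prior mean = 4/7 = 4/7. Difference = 470/99 − 4/7 = 2894/693.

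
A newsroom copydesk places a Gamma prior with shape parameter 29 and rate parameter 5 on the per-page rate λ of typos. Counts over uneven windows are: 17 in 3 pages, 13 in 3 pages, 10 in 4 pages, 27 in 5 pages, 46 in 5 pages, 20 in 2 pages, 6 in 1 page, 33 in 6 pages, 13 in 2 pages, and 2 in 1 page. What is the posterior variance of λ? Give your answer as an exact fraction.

Total count: 17 + 13 + 10 + 27 + 46 + 20 + 6 + 33 + 13 + 2 = 187.
Total exposure: 3 + 3 + 4 + 5 + 5 + 2 + 1 + 6 + 2 + 1 = 32 pages.
The Gamma prior is conjugate for the Poisson rate, so λ | data ~ Gamma(29+187, 5+32) = Gamma(216, 37).
Posterior variance = α'/β'² = 216/1369.

216/1369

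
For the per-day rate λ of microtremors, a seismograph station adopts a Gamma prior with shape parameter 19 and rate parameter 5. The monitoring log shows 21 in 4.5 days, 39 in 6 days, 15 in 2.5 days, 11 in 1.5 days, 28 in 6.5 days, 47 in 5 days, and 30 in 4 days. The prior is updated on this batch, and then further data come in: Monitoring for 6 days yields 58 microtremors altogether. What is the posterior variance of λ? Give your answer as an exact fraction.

268/1681

Total count: 21 + 39 + 15 + 11 + 28 + 47 + 30 = 191.
Total exposure: 4.5 + 6 + 2.5 + 1.5 + 6.5 + 5 + 4 = 30 days.
After the first batch: Gamma(19 + 191, 5 + 30) = Gamma(210, 35).
Total count 58 over total exposure 6 days.
After the second batch: Gamma(210 + 58, 35 + 6) = Gamma(268, 41).
Posterior variance = α'/β'² = 268/1681.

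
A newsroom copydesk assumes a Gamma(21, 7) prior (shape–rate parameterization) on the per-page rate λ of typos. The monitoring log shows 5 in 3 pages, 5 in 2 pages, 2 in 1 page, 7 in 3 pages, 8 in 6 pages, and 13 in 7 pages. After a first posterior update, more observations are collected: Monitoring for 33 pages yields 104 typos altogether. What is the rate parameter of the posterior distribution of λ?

62

Total count: 5 + 5 + 2 + 7 + 8 + 13 = 40.
Total exposure: 3 + 2 + 1 + 3 + 6 + 7 = 22 pages.
After the first batch: Gamma(21 + 40, 7 + 22) = Gamma(61, 29).
Total count 104 over total exposure 33 pages.
After the second batch: Gamma(61 + 104, 29 + 33) = Gamma(165, 62).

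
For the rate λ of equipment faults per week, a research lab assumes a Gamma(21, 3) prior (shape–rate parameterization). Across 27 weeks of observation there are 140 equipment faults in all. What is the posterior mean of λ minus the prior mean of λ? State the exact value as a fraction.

-49/30

Total count 140 over total exposure 27 weeks.
Posterior: α' = 21 + 140 = 161, β' = 3 + 27 = 30.
Posterior mean = 161/30 = 161/30; prior mean = 21/3 = 7. Difference = 161/30 − 7 = -49/30.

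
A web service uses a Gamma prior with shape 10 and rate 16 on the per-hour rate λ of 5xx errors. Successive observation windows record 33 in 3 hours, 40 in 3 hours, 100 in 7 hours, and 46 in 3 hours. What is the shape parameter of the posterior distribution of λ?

229

Total count: 33 + 40 + 100 + 46 = 219.
Total exposure: 3 + 3 + 7 + 3 = 16 hours.
Gamma(α, β) with Poisson data over total exposure Σt gives posterior Gamma(α+Σx, β+Σt) = Gamma(229, 32).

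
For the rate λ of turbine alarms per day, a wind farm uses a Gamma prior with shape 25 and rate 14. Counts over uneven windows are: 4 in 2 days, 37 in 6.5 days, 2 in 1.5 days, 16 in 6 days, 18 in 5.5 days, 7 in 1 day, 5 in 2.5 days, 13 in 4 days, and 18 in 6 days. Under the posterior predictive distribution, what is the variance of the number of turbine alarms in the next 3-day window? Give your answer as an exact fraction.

Total count: 4 + 37 + 2 + 16 + 18 + 7 + 5 + 13 + 18 = 120.
Total exposure: 2 + 6.5 + 1.5 + 6 + 5.5 + 1 + 2.5 + 4 + 6 = 35 days.
By Gamma–Poisson conjugacy, the posterior is Gamma(α + Σx, β + Σt) = Gamma(25 + 120, 14 + 35) = Gamma(145, 49).
The posterior predictive for a window of length T is Negative Binomial with variance T·α'·(β'+T)/β'² = 3·145·52/2401 = 22620/2401.

22620/2401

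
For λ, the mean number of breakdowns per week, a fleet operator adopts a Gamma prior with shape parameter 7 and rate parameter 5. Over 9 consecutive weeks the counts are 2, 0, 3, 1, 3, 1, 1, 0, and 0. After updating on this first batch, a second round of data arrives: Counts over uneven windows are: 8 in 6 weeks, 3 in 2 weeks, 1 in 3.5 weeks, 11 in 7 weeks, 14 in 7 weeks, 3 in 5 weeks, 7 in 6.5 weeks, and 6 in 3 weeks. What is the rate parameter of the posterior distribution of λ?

54

Total count: 2 + 0 + 3 + 1 + 3 + 1 + 1 + 0 + 0 = 11.
Total exposure: 9 weeks.
After the first batch: Gamma(7 + 11, 5 + 9) = Gamma(18, 14).
Total count: 8 + 3 + 1 + 11 + 14 + 3 + 7 + 6 = 53.
Total exposure: 6 + 2 + 3.5 + 7 + 7 + 5 + 6.5 + 3 = 40 weeks.
After the second batch: Gamma(18 + 53, 14 + 40) = Gamma(71, 54).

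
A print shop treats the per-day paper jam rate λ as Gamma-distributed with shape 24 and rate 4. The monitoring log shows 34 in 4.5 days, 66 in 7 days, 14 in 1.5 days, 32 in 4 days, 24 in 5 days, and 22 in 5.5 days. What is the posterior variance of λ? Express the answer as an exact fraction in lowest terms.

32/147

Total count: 34 + 66 + 14 + 32 + 24 + 22 = 192.
Total exposure: 4.5 + 7 + 1.5 + 4 + 5 + 5.5 = 27.5 days.
Gamma(α, β) with Poisson data over total exposure Σt gives posterior Gamma(α+Σx, β+Σt) = Gamma(216, 63/2).
Posterior variance = α'/β'² = 216/(3969/4) = 32/147.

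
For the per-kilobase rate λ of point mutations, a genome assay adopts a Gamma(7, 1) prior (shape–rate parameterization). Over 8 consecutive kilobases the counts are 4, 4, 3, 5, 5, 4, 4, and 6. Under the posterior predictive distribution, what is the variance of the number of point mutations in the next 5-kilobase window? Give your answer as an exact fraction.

980/27

Total count: 4 + 4 + 3 + 5 + 5 + 4 + 4 + 6 = 35.
Total exposure: 8 kilobases.
Gamma(α, β) with Poisson data over total exposure Σt gives posterior Gamma(α+Σx, β+Σt) = Gamma(42, 9).
The posterior predictive for a window of length T is Negative Binomial with variance T·α'·(β'+T)/β'² = 5·42·14/81 = 980/27.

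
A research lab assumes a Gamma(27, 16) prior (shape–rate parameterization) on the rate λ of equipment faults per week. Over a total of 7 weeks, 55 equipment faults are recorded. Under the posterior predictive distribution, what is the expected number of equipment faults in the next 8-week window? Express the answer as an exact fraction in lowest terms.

Total count 55 over total exposure 7 weeks.
The Gamma prior is conjugate for the Poisson rate, so λ | data ~ Gamma(27+55, 16+7) = Gamma(82, 23).
Predictive mean over an 8-week window = T·E[λ|data] = 8·82/23 = 656/23.

656/23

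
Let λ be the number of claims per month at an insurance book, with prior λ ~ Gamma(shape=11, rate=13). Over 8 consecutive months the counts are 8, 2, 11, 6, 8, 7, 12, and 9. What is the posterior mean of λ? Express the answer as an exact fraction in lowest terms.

74/21

Total count: 8 + 2 + 11 + 6 + 8 + 7 + 12 + 9 = 63.
Total exposure: 8 months.
By Gamma–Poisson conjugacy, the posterior is Gamma(α + Σx, β + Σt) = Gamma(11 + 63, 13 + 8) = Gamma(74, 21).
Posterior mean = α'/β' = 74/21.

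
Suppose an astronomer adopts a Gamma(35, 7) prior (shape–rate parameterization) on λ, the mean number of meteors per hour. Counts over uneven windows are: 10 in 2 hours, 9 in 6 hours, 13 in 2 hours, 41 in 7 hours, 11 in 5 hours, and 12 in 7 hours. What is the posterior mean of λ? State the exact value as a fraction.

Total count: 10 + 9 + 13 + 41 + 11 + 12 = 96.
Total exposure: 2 + 6 + 2 + 7 + 5 + 7 = 29 hours.
Gamma(α, β) with Poisson data over total exposure Σt gives posterior Gamma(α+Σx, β+Σt) = Gamma(131, 36).
Posterior mean = α'/β' = 131/36.

131/36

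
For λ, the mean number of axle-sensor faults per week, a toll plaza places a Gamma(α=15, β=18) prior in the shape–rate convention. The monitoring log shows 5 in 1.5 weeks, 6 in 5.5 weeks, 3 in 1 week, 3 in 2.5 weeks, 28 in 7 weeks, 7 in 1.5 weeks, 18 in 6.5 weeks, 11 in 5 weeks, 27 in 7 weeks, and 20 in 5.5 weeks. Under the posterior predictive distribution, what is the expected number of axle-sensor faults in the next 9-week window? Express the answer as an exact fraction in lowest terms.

1287/61

Total count: 5 + 6 + 3 + 3 + 28 + 7 + 18 + 11 + 27 + 20 = 128.
Total exposure: 1.5 + 5.5 + 1 + 2.5 + 7 + 1.5 + 6.5 + 5 + 7 + 5.5 = 43 weeks.
The Gamma prior is conjugate for the Poisson rate, so λ | data ~ Gamma(15+128, 18+43) = Gamma(143, 61).
Predictive mean over a 9-week window = T·E[λ|data] = 9·143/61 = 1287/61.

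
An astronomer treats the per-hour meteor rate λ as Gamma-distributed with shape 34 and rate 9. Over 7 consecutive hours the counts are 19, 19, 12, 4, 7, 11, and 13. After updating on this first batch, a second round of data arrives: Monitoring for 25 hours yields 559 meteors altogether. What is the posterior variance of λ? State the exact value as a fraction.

678/1681

Total count: 19 + 19 + 12 + 4 + 7 + 11 + 13 = 85.
Total exposure: 7 hours.
After the first batch: Gamma(34 + 85, 9 + 7) = Gamma(119, 16).
Total count 559 over total exposure 25 hours.
After the second batch: Gamma(119 + 559, 16 + 25) = Gamma(678, 41).
Posterior variance = α'/β'² = 678/1681.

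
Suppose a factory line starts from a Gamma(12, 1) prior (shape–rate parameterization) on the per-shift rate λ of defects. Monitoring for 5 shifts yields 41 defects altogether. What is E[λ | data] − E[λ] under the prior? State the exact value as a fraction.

-19/6

Total count 41 over total exposure 5 shifts.
By Gamma–Poisson conjugacy, the posterior is Gamma(α + Σx, β + Σt) = Gamma(12 + 41, 1 + 5) = Gamma(53, 6).
Posterior mean = 53/6 = 53/6; prior mean = 12/1 = 12. Difference = 53/6 − 12 = -19/6.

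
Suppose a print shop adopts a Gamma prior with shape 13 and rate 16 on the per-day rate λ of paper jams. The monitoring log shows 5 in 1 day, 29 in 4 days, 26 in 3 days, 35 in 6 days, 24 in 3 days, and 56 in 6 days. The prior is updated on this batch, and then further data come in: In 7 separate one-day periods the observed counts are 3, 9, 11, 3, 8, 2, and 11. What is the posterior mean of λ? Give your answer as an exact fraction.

Total count: 5 + 29 + 26 + 35 + 24 + 56 = 175.
Total exposure: 1 + 4 + 3 + 6 + 3 + 6 = 23 days.
After the first batch: Gamma(13 + 175, 16 + 23) = Gamma(188, 39).
Total count: 3 + 9 + 11 + 3 + 8 + 2 + 11 = 47.
Total exposure: 7 days.
After the second batch: Gamma(188 + 47, 39 + 7) = Gamma(235, 46).
Posterior mean = α'/β' = 235/46.

235/46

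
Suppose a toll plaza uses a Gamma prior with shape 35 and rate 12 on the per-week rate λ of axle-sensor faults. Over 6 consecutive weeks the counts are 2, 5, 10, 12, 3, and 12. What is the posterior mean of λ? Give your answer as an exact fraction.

79/18

Total count: 2 + 5 + 10 + 12 + 3 + 12 = 44.
Total exposure: 6 weeks.
Gamma(α, β) with Poisson data over total exposure Σt gives posterior Gamma(α+Σx, β+Σt) = Gamma(79, 18).
Posterior mean = α'/β' = 79/18.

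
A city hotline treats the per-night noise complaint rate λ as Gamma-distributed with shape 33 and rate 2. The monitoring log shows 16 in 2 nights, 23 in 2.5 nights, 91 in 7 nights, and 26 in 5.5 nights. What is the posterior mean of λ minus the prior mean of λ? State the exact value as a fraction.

Total count: 16 + 23 + 91 + 26 = 156.
Total exposure: 2 + 2.5 + 7 + 5.5 = 17 nights.
The Gamma prior is conjugate for the Poisson rate, so λ | data ~ Gamma(33+156, 2+17) = Gamma(189, 19).
Posterior mean = 189/19 = 189/19; prior mean = 33/2 = 33/2. Difference = 189/19 − 33/2 = -249/38.

-249/38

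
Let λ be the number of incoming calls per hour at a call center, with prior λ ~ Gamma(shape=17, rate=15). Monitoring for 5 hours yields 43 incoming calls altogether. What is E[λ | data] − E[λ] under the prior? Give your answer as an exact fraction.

28/15

Total count 43 over total exposure 5 hours.
The Gamma prior is conjugate for the Poisson rate, so λ | data ~ Gamma(17+43, 15+5) = Gamma(60, 20).
Posterior mean = 60/20 = 3; prior mean = 17/15 = 17/15. Difference = 3 − 17/15 = 28/15.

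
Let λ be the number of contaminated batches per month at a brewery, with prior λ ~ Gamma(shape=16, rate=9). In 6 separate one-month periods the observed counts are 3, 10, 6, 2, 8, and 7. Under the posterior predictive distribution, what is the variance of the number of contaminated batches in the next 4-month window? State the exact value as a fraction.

3952/225

Total count: 3 + 10 + 6 + 2 + 8 + 7 = 36.
Total exposure: 6 months.
Gamma(α, β) with Poisson data over total exposure Σt gives posterior Gamma(α+Σx, β+Σt) = Gamma(52, 15).
The posterior predictive for a window of length T is Negative Binomial with variance T·α'·(β'+T)/β'² = 4·52·19/225 = 3952/225.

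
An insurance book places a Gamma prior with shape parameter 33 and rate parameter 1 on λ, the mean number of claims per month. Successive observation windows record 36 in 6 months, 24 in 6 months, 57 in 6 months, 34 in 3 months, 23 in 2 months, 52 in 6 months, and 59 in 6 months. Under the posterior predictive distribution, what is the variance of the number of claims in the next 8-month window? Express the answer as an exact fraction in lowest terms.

2332/27

Total count: 36 + 24 + 57 + 34 + 23 + 52 + 59 = 285.
Total exposure: 6 + 6 + 6 + 3 + 2 + 6 + 6 = 35 months.
Gamma(α, β) with Poisson data over total exposure Σt gives posterior Gamma(α+Σx, β+Σt) = Gamma(318, 36).
The posterior predictive for a window of length T is Negative Binomial with variance T·α'·(β'+T)/β'² = 8·318·44/1296 = 2332/27.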